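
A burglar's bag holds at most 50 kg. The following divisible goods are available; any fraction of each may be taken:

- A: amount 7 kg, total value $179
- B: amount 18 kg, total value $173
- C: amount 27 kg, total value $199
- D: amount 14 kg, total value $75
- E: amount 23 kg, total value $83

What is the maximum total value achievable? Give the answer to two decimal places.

536.26

Take in order of value per unit:
- A (179/7 per unit): all 7 → value 179, running total 179.00
- B (173/18 per unit): all 18 → value 173, running total 352.00
- C (199/27 per unit): 25 of 27 → value 25×199/27 = 184.2593, running total 536.26
Total 536.26.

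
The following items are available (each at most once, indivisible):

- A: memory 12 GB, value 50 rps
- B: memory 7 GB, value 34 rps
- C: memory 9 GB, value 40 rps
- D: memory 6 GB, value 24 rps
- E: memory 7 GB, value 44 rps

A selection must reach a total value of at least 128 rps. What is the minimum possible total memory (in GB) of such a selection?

Subsets with value ≥ 128, sorted by total memory:
- A+B+E: memory 26, value 128
- A+C+E: memory 28, value 134
Minimum memory: 26 GB.

26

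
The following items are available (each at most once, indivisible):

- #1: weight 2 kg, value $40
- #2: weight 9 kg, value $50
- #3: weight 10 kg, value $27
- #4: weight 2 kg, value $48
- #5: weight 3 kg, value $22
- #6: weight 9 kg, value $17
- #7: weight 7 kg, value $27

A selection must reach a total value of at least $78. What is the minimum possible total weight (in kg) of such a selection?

4

Subsets with value ≥ 78, sorted by total weight:
- #1+#4: weight 4, value 88
- #1+#4+#5: weight 7, value 110
Minimum weight: 4 kg.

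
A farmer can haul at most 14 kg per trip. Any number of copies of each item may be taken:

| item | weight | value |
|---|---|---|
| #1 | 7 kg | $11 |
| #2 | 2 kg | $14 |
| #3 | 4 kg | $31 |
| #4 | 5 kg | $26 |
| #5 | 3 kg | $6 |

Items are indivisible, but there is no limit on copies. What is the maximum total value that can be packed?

$107

Best value-per-unit is #3 at 31/4; filling with it alone gives 3×31 = 93.
Optimal mix: 1×#2 + 3×#3 → weight 14, value 107.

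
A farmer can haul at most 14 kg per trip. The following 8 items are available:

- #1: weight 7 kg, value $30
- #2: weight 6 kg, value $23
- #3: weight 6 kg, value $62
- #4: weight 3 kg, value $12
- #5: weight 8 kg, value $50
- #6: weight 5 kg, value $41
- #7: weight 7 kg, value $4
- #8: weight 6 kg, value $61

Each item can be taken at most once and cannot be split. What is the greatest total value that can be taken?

Check high-value combinations within 14 kg:
- #3+#8: weight 6+6=12, value 62+61=123
- #3+#4+#6: weight 6+3+5=14, value 62+12+41=115
- #4+#6+#8: weight 3+5+6=14, value 12+41+61=114
Best: $123.

$123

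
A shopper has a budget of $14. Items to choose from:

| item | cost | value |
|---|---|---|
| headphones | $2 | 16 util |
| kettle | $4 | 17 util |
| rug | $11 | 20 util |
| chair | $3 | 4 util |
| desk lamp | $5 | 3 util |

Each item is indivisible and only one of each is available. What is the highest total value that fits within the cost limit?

Check high-value combinations within $14:
- headphones+kettle+chair+desk lamp: cost 2+4+3+5=14, value 16+17+4+3=40
- headphones+kettle+chair: cost 2+4+3=9, value 16+17+4=37
- headphones+kettle+desk lamp: cost 2+4+5=11, value 16+17+3=36
- headphones+rug: cost 2+11=13, value 16+20=36
Best: 40 util.

40 util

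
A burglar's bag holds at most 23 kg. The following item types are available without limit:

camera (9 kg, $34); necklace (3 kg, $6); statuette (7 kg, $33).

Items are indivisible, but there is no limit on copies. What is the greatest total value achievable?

Best value-per-unit is statuette at 33/7; filling with it alone gives 3×33 = 99.
Optimal mix: 1×camera + 2×statuette → weight 23, value 100.

$100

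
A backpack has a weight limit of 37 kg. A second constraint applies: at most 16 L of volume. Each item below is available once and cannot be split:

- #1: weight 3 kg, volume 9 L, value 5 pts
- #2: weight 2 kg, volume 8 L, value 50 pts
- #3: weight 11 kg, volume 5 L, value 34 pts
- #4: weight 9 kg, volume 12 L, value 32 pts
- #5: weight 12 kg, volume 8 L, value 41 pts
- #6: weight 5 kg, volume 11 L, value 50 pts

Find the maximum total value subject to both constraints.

91 pts

Feasible sets respecting both limits:
- #2+#5: weight 14, volume 16, value 91
- #2+#3: weight 13, volume 13, value 84
- #3+#6: weight 16, volume 16, value 84
Best: 91 pts.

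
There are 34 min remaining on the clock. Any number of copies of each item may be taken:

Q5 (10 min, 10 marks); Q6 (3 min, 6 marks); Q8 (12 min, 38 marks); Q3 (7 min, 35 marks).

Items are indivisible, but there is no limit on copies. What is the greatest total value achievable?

Best value-per-unit is Q3 at 35/7; filling with it alone gives 4×35 = 140.
Optimal mix: 2×Q6 + 4×Q3 → time 34, value 152.

152 marks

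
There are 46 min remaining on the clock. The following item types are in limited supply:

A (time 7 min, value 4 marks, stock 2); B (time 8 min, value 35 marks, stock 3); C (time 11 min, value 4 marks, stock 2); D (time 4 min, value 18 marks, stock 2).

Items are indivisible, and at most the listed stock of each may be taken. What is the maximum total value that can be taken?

149 marks

Best selections within time 46 and stock limits:
- 2×A + 3×B + 2×D: time 46, value 149
- 1×A + 3×B + 2×D: time 39, value 145
- 3×B + 1×C + 2×D: time 43, value 145
- 3×B + 2×D: time 32, value 141
Best: 149 marks.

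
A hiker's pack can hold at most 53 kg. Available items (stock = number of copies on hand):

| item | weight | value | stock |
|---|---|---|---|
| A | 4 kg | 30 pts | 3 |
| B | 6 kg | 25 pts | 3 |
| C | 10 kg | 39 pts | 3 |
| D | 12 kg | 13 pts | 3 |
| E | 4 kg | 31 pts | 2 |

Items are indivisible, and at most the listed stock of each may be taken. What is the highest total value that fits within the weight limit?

280 pts

Top feasible selections:
- 3×A + 2×B + 2×C + 2×E: weight 52, value 280
- 3×A + 3×C + 2×E: weight 50, value 269
- 3×A + 3×B + 1×C + 2×E: weight 48, value 266
- 2×A + 1×B + 3×C + 2×E: weight 52, value 264
Best: 280 pts.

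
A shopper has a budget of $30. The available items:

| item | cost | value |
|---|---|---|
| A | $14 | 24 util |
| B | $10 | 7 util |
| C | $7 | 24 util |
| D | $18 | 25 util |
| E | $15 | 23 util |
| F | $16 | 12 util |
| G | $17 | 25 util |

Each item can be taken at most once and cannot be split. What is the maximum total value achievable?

This is a 0/1 knapsack; check combinations near the capacity.
- C+G: cost 7+17=24, value 24+25=49
- C+D: cost 7+18=25, value 24+25=49
- A+C: cost 14+7=21, value 24+24=48
Best: 49 util.

49 util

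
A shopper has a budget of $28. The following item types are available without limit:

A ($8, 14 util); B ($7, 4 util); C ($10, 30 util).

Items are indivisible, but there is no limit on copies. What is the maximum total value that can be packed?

Best value-per-unit is C at 30/10; filling with it alone gives 2×30 = 60.
Optimal mix: 1×A + 2×C → cost 28, value 74.

74 util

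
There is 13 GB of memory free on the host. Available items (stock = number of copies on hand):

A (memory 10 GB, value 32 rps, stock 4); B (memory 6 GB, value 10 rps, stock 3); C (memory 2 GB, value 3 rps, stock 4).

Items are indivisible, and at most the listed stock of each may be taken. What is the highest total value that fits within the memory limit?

35 rps

Top feasible selections:
- 1×A + 1×C: memory 12, value 35
- 1×A: memory 10, value 32
- 2×B: memory 12, value 20
Best: 35 rps.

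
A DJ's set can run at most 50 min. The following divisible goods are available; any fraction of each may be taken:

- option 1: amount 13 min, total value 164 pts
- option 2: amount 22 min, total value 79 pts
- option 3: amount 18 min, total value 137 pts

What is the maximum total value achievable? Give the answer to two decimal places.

369.23

Take in order of value per unit:
- option 1 (164/13 per unit): all 13 → value 164, running total 164.00
- option 3 (137/18 per unit): all 18 → value 137, running total 301.00
- option 2 (79/22 per unit): 19 of 22 → value 19×79/22 = 68.2273, running total 369.23
Total 369.23.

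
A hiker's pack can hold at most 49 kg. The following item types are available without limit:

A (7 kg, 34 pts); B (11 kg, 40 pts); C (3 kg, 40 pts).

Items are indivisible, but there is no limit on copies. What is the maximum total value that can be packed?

640 pts

Best value-per-unit is C at 40/3, and filling with it alone uses weight 16×3=48. No mix of the others beats 16×40 = 640.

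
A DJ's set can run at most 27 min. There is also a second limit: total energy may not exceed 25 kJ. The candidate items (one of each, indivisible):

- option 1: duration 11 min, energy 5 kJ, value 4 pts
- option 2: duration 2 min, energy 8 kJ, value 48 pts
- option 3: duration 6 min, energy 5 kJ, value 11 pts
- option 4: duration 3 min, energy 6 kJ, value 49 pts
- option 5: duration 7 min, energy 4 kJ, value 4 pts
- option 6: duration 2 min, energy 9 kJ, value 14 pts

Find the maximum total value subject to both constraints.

Feasible sets respecting both limits:
- option 1+option 2+option 3+option 4: duration 22, energy 24, value 112
- option 2+option 3+option 4+option 5: duration 18, energy 23, value 112
- option 2+option 4+option 6: duration 7, energy 23, value 111
- option 2+option 3+option 4: duration 11, energy 19, value 108
Best: 112 pts.

112 pts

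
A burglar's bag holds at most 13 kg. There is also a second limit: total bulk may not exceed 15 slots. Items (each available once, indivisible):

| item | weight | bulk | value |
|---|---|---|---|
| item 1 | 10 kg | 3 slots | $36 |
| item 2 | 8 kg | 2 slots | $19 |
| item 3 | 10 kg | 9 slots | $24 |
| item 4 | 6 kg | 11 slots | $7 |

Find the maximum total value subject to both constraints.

$36

Feasible sets respecting both limits:
- item 1: weight 10, bulk 3, value 36
- item 3: weight 10, bulk 9, value 24
- item 2: weight 8, bulk 2, value 19
Best: $36.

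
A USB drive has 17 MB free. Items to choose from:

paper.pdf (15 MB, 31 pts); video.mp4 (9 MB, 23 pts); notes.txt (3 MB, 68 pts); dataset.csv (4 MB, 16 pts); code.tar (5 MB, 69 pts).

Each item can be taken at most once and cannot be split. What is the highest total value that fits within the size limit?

160 pts

Check high-value combinations within 17 MB:
- video.mp4+notes.txt+code.tar: size 9+3+5=17, value 23+68+69=160
- notes.txt+dataset.csv+code.tar: size 3+4+5=12, value 68+16+69=153
- notes.txt+code.tar: size 3+5=8, value 68+69=137
Best: 160 pts.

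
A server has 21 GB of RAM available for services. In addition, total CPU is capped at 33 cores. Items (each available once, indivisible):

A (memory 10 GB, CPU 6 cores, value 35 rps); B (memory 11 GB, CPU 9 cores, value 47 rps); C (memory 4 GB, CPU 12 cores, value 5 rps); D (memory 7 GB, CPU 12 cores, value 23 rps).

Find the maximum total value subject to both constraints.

82 rps

Feasible sets respecting both limits:
- A+B: memory 21, CPU 15, value 82
- B+D: memory 18, CPU 21, value 70
- A+C+D: memory 21, CPU 30, value 63
- A+D: memory 17, CPU 18, value 58
Best: 82 rps.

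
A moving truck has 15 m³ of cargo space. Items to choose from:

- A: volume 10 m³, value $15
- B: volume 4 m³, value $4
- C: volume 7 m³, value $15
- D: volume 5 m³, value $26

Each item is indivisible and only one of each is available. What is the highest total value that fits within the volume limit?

Check high-value combinations within 15 m³:
- C+D: volume 7+5=12, value 15+26=41
- A+D: volume 10+5=15, value 15+26=41
- B+D: volume 4+5=9, value 4+26=30
Best: $41.

$41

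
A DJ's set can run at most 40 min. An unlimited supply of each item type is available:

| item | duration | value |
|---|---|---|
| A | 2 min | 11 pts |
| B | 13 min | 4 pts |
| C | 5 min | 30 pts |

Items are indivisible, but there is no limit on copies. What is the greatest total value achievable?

Best value-per-unit is C at 30/5, and filling with it alone uses duration 8×5=40. No mix of the others beats 8×30 = 240.

240 pts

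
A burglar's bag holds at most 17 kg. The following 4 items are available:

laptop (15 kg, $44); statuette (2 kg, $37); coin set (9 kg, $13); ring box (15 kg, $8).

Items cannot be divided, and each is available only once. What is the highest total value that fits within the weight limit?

This is a 0/1 knapsack; check combinations near the capacity.
- laptop+statuette: weight 15+2=17, value 44+37=81
- statuette+coin set: weight 2+9=11, value 37+13=50
- statuette+ring box: weight 2+15=17, value 37+8=45
- laptop: weight 15, value 44
- statuette: weight 2, value 37
Best: $81.

$81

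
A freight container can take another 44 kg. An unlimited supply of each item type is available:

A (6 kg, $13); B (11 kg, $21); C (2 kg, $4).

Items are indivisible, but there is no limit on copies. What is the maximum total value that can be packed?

$95

Best value-per-unit is A at 13/6; filling with it alone gives 7×13 = 91.
Optimal mix: 7×A + 1×C → weight 44, value 95.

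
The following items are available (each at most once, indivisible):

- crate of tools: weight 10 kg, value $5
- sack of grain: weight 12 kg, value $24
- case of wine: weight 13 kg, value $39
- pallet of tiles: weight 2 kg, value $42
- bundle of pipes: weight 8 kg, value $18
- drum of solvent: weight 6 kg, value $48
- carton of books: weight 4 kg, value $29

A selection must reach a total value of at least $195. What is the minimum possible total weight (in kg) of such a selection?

45

Subsets with value ≥ 195, sorted by total weight:
- sack of grain+case of wine+pallet of tiles+bundle of pipes+drum of solvent+carton of books: weight 45, value 200
- crate of tools+sack of grain+case of wine+pallet of tiles+bundle of pipes+drum of solvent+carton of books: weight 55, value 205
Minimum weight: 45 kg.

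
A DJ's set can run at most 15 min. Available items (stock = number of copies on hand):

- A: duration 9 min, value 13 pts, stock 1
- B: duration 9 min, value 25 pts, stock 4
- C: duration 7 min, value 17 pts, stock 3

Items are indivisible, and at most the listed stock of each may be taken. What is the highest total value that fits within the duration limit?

34 pts

Top feasible selections:
- 2×C: duration 14, value 34
- 1×B: duration 9, value 25
- 1×C: duration 7, value 17
Best: 34 pts.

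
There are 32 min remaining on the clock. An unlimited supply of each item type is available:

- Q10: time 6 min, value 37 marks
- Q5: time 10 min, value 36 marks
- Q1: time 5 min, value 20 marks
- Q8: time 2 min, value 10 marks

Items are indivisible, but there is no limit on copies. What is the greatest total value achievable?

Best value-per-unit is Q10 at 37/6; filling with it alone gives 5×37 = 185.
Optimal mix: 5×Q10 + 1×Q8 → time 32, value 195.

195 marks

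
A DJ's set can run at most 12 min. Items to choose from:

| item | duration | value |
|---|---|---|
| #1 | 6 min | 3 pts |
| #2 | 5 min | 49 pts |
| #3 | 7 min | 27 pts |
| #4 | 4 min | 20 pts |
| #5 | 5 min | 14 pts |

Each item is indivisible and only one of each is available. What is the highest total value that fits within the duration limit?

76 pts

Check high-value combinations within 12 min:
- #2+#3: duration 5+7=12, value 49+27=76
- #2+#4: duration 5+4=9, value 49+20=69
- #2+#5: duration 5+5=10, value 49+14=63
Best: 76 pts.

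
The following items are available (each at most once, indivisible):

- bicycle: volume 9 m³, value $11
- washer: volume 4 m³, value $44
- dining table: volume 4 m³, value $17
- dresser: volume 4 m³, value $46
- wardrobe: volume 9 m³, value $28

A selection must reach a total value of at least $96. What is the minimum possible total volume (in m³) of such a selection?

Subsets with value ≥ 96, sorted by total volume:
- washer+dining table+dresser: volume 12, value 107
- washer+dresser+wardrobe: volume 17, value 118
- bicycle+washer+dresser: volume 17, value 101
- washer+dining table+dresser+wardrobe: volume 21, value 135
Minimum volume: 12 m³.

12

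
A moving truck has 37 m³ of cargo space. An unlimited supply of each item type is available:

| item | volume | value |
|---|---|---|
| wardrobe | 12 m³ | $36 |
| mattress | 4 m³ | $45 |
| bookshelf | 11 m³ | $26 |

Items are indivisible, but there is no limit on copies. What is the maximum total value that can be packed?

Best value-per-unit is mattress at 45/4, and filling with it alone uses volume 9×4=36. No mix of the others beats 9×45 = 405.

$405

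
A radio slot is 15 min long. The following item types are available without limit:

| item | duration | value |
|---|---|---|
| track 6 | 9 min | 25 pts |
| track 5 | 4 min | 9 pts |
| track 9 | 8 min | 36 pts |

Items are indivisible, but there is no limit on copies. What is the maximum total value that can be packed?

Best value-per-unit is track 9 at 36/8; filling with it alone gives 1×36 = 36.
Optimal mix: 1×track 5 + 1×track 9 → duration 12, value 45.

45 pts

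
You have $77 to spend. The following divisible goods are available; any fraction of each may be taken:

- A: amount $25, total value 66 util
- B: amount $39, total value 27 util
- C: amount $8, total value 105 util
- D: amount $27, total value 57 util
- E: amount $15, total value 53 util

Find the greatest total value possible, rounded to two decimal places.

Take in order of value per unit:
- C (105/8 per unit): all 8 → value 105, running total 105.00
- E (53/15 per unit): all 15 → value 53, running total 158.00
- A (66/25 per unit): all 25 → value 66, running total 224.00
- D (57/27 per unit): all 27 → value 57, running total 281.00
- B (27/39 per unit): 2 of 39 → value 2×27/39 = 1.3846, running total 282.38
Total 282.38.

282.38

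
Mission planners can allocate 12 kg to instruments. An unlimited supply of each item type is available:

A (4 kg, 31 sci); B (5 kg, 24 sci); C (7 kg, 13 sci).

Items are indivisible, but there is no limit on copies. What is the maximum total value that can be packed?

Best value-per-unit is A at 31/4, and filling with it alone uses mass 3×4=12. No mix of the others beats 3×31 = 93.

93 sci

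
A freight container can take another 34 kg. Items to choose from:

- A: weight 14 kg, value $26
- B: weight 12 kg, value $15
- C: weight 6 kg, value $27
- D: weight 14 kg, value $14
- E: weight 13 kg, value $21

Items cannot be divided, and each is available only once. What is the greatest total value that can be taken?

This is a 0/1 knapsack; check combinations near the capacity.
- A+C+E: weight 14+6+13=33, value 26+27+21=74
- A+B+C: weight 14+12+6=32, value 26+15+27=68
- A+C+D: weight 14+6+14=34, value 26+27+14=67
Best: $74.

$74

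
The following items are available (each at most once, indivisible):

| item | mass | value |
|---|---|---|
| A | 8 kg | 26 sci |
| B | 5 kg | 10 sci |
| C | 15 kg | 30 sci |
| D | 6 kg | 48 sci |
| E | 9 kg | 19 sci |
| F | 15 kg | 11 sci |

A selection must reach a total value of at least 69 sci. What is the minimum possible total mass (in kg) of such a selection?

Subsets with value ≥ 69, sorted by total mass:
- A+D: mass 14, value 74
- A+B+D: mass 19, value 84
- B+D+E: mass 20, value 77
- C+D: mass 21, value 78
Minimum mass: 14 kg.

14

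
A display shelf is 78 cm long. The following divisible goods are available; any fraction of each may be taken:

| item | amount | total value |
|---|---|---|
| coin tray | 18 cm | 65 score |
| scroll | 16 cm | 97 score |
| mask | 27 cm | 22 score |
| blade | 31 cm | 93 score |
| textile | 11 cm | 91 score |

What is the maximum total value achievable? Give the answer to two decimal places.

347.63

Take in order of value per unit:
- textile (91/11 per unit): all 11 → value 91, running total 91.00
- scroll (97/16 per unit): all 16 → value 97, running total 188.00
- coin tray (65/18 per unit): all 18 → value 65, running total 253.00
- blade (93/31 per unit): all 31 → value 93, running total 346.00
- mask (22/27 per unit): 2 of 27 → value 2×22/27 = 1.6296, running total 347.63
Total 347.63.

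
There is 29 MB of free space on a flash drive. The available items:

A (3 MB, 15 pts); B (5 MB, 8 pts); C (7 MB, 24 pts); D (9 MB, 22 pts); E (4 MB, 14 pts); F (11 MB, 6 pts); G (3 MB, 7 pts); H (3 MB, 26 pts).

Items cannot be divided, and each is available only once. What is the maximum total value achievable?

Check high-value combinations within 29 MB:
- A+C+D+E+G+H: size 3+7+9+4+3+3=29, value 15+24+22+14+7+26=108
- A+C+D+E+H: size 3+7+9+4+3=26, value 15+24+22+14+26=101
- A+B+C+D+H: size 3+5+7+9+3=27, value 15+8+24+22+26=95
- A+C+D+G+H: size 3+7+9+3+3=25, value 15+24+22+7+26=94
- A+B+C+E+G+H: size 3+5+7+4+3+3=25, value 15+8+24+14+7+26=94
Best: 108 pts.

108 pts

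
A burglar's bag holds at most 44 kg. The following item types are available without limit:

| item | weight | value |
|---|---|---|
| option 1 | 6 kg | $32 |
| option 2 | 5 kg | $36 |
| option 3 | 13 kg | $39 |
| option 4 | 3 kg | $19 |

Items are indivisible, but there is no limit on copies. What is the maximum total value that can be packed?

Best value-per-unit is option 2 at 36/5; filling with it alone gives 8×36 = 288.
Optimal mix: 7×option 2 + 3×option 4 → weight 44, value 309.

$309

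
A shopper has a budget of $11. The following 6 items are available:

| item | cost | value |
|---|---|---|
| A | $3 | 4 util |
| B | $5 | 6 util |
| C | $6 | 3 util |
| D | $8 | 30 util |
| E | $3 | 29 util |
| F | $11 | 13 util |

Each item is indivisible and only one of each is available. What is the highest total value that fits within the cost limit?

59 util

This is a 0/1 knapsack; check combinations near the capacity.
- D+E: cost 8+3=11, value 30+29=59
- A+B+E: cost 3+5+3=11, value 4+6+29=39
- B+E: cost 5+3=8, value 6+29=35
Best: 59 util.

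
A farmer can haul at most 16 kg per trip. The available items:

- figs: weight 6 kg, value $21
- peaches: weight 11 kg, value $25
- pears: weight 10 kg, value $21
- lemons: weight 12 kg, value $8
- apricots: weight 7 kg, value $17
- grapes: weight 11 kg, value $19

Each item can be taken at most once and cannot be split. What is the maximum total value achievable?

Check high-value combinations within 16 kg:
- figs+pears: weight 6+10=16, value 21+21=42
- figs+apricots: weight 6+7=13, value 21+17=38
- peaches: weight 11, value 25
Best: $42.

$42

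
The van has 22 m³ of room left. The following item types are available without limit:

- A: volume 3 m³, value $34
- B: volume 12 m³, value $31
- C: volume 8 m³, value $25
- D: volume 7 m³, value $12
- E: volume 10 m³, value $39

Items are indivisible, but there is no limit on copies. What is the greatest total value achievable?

Best value-per-unit is A at 34/3, and filling with it alone uses volume 7×3=21. No mix of the others beats 7×34 = 238.

$238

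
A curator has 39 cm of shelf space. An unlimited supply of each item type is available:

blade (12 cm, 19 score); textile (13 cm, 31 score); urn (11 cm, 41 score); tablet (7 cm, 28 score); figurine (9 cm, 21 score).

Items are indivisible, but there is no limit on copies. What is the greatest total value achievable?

153 score

Best value-per-unit is tablet at 28/7; filling with it alone gives 5×28 = 140.
Optimal mix: 1×urn + 4×tablet → length 39, value 153.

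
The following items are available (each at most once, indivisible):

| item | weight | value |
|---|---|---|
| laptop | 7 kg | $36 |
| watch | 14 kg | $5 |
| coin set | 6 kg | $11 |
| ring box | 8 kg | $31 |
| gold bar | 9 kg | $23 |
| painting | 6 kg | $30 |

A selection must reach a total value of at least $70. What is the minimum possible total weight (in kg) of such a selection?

Subsets with value ≥ 70, sorted by total weight:
- laptop+coin set+painting: weight 19, value 77
- coin set+ring box+painting: weight 20, value 72
- laptop+ring box+painting: weight 21, value 97
- laptop+coin set+ring box: weight 21, value 78
Minimum weight: 19 kg.

19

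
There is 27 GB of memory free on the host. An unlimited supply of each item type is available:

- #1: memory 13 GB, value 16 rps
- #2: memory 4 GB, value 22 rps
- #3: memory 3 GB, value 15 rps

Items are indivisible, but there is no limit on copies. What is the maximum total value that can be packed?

Best value-per-unit is #2 at 22/4; filling with it alone gives 6×22 = 132.
Optimal mix: 6×#2 + 1×#3 → memory 27, value 147.

147 rps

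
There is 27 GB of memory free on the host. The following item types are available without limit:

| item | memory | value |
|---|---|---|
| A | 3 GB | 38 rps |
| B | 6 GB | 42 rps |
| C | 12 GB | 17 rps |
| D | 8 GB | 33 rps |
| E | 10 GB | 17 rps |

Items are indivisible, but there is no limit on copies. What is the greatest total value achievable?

Best value-per-unit is A at 38/3, and filling with it alone uses memory 9×3=27. No mix of the others beats 9×38 = 342.

342 rps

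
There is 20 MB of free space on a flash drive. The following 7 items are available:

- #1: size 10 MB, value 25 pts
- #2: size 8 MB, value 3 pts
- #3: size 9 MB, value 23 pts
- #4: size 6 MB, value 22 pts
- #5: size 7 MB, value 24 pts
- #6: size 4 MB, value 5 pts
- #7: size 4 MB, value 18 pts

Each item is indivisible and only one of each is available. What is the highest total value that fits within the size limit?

Check high-value combinations within 20 MB:
- #1+#4+#7: size 10+6+4=20, value 25+22+18=65
- #3+#5+#7: size 9+7+4=20, value 23+24+18=65
- #4+#5+#7: size 6+7+4=17, value 22+24+18=64
Best: 65 pts.

65 pts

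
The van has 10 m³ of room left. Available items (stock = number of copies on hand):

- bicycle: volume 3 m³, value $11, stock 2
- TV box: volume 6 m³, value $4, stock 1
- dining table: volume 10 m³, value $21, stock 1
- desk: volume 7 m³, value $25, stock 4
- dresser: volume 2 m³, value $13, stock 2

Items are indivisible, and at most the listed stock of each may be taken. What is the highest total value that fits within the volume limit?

Best selections within volume 10 and stock limits:
- 2×bicycle + 2×dresser: volume 10, value 48
- 1×desk + 1×dresser: volume 9, value 38
- 1×bicycle + 2×dresser: volume 7, value 37
- 1×bicycle + 1×desk: volume 10, value 36
Best: $48.

$48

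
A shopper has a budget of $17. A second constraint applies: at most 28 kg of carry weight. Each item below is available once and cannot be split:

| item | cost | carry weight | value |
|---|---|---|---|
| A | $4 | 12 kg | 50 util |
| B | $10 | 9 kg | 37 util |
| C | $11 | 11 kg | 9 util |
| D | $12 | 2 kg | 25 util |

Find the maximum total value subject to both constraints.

Feasible sets respecting both limits:
- A+B: cost 14, carry weight 21, value 87
- A+D: cost 16, carry weight 14, value 75
- A+C: cost 15, carry weight 23, value 59
Best: 87 util.

87 util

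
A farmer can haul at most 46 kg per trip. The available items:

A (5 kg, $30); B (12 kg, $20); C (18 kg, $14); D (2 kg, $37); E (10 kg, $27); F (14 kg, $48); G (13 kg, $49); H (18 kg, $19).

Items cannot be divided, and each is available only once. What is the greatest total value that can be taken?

Check high-value combinations within 46 kg:
- A+D+E+F+G: weight 5+2+10+14+13=44, value 30+37+27+48+49=191
- A+B+D+F+G: weight 5+12+2+14+13=46, value 30+20+37+48+49=184
- A+D+F+G: weight 5+2+14+13=34, value 30+37+48+49=164
- A+B+D+E+G: weight 5+12+2+10+13=42, value 30+20+37+27+49=163
- A+B+D+E+F: weight 5+12+2+10+14=43, value 30+20+37+27+48=162
Best: $191.

$191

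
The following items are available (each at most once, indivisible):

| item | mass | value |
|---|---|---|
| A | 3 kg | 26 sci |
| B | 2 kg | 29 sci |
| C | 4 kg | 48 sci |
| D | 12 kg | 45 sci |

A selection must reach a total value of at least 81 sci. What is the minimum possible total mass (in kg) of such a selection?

Subsets with value ≥ 81, sorted by total mass:
- A+B+C: mass 9, value 103
- C+D: mass 16, value 93
Minimum mass: 9 kg.

9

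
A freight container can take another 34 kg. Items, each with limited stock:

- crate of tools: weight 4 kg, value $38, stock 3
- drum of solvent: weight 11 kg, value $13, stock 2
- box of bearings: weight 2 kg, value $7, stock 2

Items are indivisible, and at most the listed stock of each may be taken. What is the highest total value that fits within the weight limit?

$141

Best selections within weight 34 and stock limits:
- 3×crate of tools + 1×drum of solvent + 2×box of bearings: weight 27, value 141
- 3×crate of tools + 2×drum of solvent: weight 34, value 140
- 3×crate of tools + 1×drum of solvent + 1×box of bearings: weight 25, value 134
- 3×crate of tools + 2×box of bearings: weight 16, value 128
Best: $141.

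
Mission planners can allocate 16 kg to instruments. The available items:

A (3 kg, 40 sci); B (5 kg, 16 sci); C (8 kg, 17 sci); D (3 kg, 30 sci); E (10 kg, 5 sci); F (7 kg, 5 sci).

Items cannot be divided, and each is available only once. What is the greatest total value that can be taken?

Check high-value combinations within 16 kg:
- A+C+D: mass 3+8+3=14, value 40+17+30=87
- A+B+D: mass 3+5+3=11, value 40+16+30=86
- A+D+F: mass 3+3+7=13, value 40+30+5=75
- A+D+E: mass 3+3+10=16, value 40+30+5=75
Best: 87 sci.

87 sci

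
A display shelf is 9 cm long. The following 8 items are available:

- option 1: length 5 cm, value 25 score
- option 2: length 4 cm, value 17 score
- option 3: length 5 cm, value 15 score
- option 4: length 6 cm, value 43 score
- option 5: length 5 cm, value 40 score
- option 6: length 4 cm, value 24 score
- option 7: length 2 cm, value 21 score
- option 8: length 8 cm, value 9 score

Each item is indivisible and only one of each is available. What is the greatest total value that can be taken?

64 score

Check high-value combinations within 9 cm:
- option 4+option 7: length 6+2=8, value 43+21=64
- option 5+option 6: length 5+4=9, value 40+24=64
- option 5+option 7: length 5+2=7, value 40+21=61
- option 2+option 5: length 4+5=9, value 17+40=57
- option 1+option 6: length 5+4=9, value 25+24=49
Best: 64 score.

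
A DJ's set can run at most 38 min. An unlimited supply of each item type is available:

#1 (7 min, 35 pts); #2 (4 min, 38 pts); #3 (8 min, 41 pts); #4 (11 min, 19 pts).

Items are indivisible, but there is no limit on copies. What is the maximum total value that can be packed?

342 pts

Best value-per-unit is #2 at 38/4, and filling with it alone uses duration 9×4=36. No mix of the others beats 9×38 = 342.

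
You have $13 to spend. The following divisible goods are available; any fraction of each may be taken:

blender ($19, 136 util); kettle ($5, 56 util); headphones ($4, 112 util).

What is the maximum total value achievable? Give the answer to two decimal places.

Take in order of value per unit:
- headphones (112/4 per unit): all 4 → value 112, running total 112.00
- kettle (56/5 per unit): all 5 → value 56, running total 168.00
- blender (136/19 per unit): 4 of 19 → value 4×136/19 = 28.6316, running total 196.63
Total 196.63.

196.63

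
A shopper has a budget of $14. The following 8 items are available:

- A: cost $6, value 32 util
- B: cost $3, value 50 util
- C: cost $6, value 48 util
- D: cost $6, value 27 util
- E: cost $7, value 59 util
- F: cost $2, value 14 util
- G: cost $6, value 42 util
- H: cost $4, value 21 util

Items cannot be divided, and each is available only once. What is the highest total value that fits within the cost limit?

Check high-value combinations within $14:
- B+E+H: cost 3+7+4=14, value 50+59+21=130
- B+E+F: cost 3+7+2=12, value 50+59+14=123
- B+C+H: cost 3+6+4=13, value 50+48+21=119
- B+G+H: cost 3+6+4=13, value 50+42+21=113
Best: 130 util.

130 util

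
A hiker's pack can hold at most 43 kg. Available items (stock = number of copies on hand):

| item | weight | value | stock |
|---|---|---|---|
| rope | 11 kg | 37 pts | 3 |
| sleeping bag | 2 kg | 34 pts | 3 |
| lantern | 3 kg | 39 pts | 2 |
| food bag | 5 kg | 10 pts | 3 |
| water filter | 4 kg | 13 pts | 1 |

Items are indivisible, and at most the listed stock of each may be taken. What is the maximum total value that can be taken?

277 pts

Top feasible selections:
- 2×rope + 3×sleeping bag + 2×lantern + 1×food bag + 1×water filter: weight 43, value 277
- 2×rope + 3×sleeping bag + 2×lantern + 1×water filter: weight 38, value 267
Best: 277 pts.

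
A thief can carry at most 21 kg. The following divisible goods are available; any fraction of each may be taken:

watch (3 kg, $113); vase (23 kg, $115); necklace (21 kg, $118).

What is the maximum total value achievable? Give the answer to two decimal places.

Take in order of value per unit:
- watch (113/3 per unit): all 3 → value 113, running total 113.00
- necklace (118/21 per unit): 18 of 21 → value 18×118/21 = 101.1429, running total 214.14
Total 214.14.

214.14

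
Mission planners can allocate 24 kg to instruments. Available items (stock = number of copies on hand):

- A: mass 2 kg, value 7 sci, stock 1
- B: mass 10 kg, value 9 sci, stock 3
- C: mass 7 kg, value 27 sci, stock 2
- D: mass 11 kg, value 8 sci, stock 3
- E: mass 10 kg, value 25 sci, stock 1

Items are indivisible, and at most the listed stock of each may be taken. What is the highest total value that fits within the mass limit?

Best selections within mass 24 and stock limits:
- 2×C + 1×E: mass 24, value 79
- 1×B + 2×C: mass 24, value 63
- 1×A + 2×C: mass 16, value 61
- 1×A + 1×C + 1×E: mass 19, value 59
Best: 79 sci.

79 sci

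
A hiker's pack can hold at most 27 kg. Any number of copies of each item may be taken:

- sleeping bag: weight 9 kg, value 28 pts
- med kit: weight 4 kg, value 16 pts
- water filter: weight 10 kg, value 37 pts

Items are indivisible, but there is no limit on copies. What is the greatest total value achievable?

Best value-per-unit is med kit at 16/4; filling with it alone gives 6×16 = 96.
Optimal mix: 4×med kit + 1×water filter → weight 26, value 101.

101 pts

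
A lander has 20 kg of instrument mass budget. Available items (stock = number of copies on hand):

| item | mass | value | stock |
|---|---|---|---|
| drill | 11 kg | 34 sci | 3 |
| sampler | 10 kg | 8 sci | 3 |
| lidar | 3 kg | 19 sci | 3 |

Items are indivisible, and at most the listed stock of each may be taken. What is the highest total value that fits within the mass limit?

91 sci

Best selections within mass 20 and stock limits:
- 1×drill + 3×lidar: mass 20, value 91
- 1×drill + 2×lidar: mass 17, value 72
- 1×sampler + 3×lidar: mass 19, value 65
- 3×lidar: mass 9, value 57
Best: 91 sci.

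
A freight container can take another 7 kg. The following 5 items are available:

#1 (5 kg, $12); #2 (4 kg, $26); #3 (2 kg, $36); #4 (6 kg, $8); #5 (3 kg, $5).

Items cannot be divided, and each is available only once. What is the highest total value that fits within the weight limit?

$62

Check high-value combinations within 7 kg:
- #2+#3: weight 4+2=6, value 26+36=62
- #1+#3: weight 5+2=7, value 12+36=48
- #3+#5: weight 2+3=5, value 36+5=41
Best: $62.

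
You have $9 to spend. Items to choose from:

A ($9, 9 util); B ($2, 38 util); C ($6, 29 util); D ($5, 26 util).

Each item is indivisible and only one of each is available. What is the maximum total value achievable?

Check high-value combinations within $9:
- B+C: cost 2+6=8, value 38+29=67
- B+D: cost 2+5=7, value 38+26=64
- B: cost 2, value 38
- C: cost 6, value 29
Best: 67 util.

67 util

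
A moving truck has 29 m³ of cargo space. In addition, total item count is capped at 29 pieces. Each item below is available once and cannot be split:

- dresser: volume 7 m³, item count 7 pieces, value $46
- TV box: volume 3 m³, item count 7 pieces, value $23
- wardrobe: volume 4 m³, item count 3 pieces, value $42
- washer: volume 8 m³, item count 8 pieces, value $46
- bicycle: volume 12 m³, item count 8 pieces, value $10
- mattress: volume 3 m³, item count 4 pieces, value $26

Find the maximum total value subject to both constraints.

Feasible sets respecting both limits:
- dresser+TV box+wardrobe+washer+mattress: volume 25, item count 29, value 183
- dresser+wardrobe+washer+mattress: volume 22, item count 22, value 160
- dresser+TV box+wardrobe+washer: volume 22, item count 25, value 157
Best: $183.

$183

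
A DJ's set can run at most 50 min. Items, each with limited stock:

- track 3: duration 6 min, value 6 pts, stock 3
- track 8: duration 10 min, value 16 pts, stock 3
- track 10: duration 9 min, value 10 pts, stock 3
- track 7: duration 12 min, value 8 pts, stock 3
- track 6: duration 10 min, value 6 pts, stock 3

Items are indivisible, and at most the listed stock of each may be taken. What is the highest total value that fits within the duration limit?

Best selections within duration 50 and stock limits:
- 3×track 8 + 2×track 10: duration 48, value 68
- 3×track 3 + 3×track 8: duration 48, value 66
- 1×track 3 + 3×track 8 + 1×track 10: duration 45, value 64
- 3×track 8 + 1×track 10 + 1×track 6: duration 49, value 64
Best: 68 pts.

68 pts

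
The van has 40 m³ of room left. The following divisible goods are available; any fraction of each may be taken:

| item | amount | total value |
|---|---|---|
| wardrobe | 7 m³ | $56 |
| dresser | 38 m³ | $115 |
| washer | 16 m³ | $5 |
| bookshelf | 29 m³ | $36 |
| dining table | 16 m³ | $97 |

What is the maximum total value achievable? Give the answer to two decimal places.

204.45

Take in order of value per unit:
- wardrobe (56/7 per unit): all 7 → value 56, running total 56.00
- dining table (97/16 per unit): all 16 → value 97, running total 153.00
- dresser (115/38 per unit): 17 of 38 → value 17×115/38 = 51.4474, running total 204.45
Total 204.45.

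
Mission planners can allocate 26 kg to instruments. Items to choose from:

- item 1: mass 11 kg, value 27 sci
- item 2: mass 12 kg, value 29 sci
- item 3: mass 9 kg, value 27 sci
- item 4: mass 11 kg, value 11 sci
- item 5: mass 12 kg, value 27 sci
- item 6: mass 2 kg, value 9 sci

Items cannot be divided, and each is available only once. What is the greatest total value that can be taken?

65 sci

This is a 0/1 knapsack; check combinations near the capacity.
- item 2+item 3+item 6: mass 12+9+2=23, value 29+27+9=65
- item 1+item 2+item 6: mass 11+12+2=25, value 27+29+9=65
- item 2+item 5+item 6: mass 12+12+2=26, value 29+27+9=65
- item 1+item 3+item 6: mass 11+9+2=22, value 27+27+9=63
Best: 65 sci.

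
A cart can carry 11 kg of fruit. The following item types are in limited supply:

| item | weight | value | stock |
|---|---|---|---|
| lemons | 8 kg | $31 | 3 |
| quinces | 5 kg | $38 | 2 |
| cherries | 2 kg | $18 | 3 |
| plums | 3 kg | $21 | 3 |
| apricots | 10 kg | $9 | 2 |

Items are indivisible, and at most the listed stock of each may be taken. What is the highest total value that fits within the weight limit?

$92

Best selections within weight 11 and stock limits:
- 1×quinces + 3×cherries: weight 11, value 92
- 1×cherries + 3×plums: weight 11, value 81
- 1×quinces + 2×plums: weight 11, value 80
- 2×cherries + 2×plums: weight 10, value 78
Best: $92.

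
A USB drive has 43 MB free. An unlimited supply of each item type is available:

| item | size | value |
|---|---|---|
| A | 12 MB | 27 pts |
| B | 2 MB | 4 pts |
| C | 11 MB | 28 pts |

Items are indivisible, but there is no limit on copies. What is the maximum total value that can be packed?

Best value-per-unit is C at 28/11; filling with it alone gives 3×28 = 84.
Optimal mix: 5×B + 3×C → size 43, value 104.

104 pts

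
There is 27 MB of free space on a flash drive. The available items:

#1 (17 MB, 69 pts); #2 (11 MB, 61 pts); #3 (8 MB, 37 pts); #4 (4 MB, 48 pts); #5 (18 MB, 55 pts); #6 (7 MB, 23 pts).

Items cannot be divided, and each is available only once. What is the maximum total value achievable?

146 pts

Check high-value combinations within 27 MB:
- #2+#3+#4: size 11+8+4=23, value 61+37+48=146
- #2+#4+#6: size 11+4+7=22, value 61+48+23=132
- #2+#3+#6: size 11+8+7=26, value 61+37+23=121
Best: 146 pts.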